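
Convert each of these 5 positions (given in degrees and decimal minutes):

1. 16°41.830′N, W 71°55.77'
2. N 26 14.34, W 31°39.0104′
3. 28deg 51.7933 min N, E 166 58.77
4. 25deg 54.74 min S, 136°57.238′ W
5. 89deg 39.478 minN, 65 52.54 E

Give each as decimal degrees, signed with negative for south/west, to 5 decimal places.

1. 16.69717, -71.92950
2. 26.23900, -31.65017
3. 28.86322, 166.97950
4. -25.91233, -136.95397
5. 89.65797, 65.87567

Point 1:
  φ: 16 + 41.83/60 = 16.697167
  N ⇒ keep positive
  Longitude: 71 + 55.77/60 = 71.929500
  W → negative
Point 2:
  Lat: 26 + 14.34/60 = 26.239000
  N → positive
  Lon: 31 + 39.0104/60 = 31.650173
  W ⇒ negate
Point 3:
  φ: 51.7933′ = 0.863222°; total 28.863222
  N ⇒ keep positive
  Longitude: 58.77′ = 0.979500°; total 166.979500
  E ⇒ keep positive
Point 4:
  φ: 25 + 54.74/60 = 25.912333
  S ⇒ negate
  Longitude: 136 + 57.238/60 = 136.953967
  W → negative
Point 5:
  Latitude: 89 + 39.478/60 = 89.657967
  N → positive
  Lon: 52.54′ = 0.875667°; total 65.875667
  E → positive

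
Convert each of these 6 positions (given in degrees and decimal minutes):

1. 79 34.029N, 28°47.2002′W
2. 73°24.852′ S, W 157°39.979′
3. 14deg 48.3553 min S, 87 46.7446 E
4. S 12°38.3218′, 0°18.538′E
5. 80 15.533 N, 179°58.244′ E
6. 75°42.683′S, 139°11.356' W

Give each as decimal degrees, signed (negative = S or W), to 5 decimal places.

Point 1:
  Lat: 79 + 34.029/60 = 79.567150
  N → positive
  Longitude: 47.2002′ = 0.786670°; total 28.786670
  W ⇒ negate
Point 2:
  Latitude: 73 + 24.852/60 = 73.414200
  S ⇒ negate
  Lon: 39.979′ = 0.666317°; total 157.666317
  W ⇒ negate
Point 3:
  φ: 48.3553′ = 0.805922°; total 14.805922
  S ⇒ negate
  Lon: 46.7446′ = 0.779077°; total 87.779077
  E → positive
Point 4:
  Lat: 12 + 38.3218/60 = 12.638697
  S ⇒ negate
  Longitude: 18.538′ = 0.308967°; total 0.308967
  E ⇒ keep positive
Point 5:
  φ: 80 + 15.533/60 = 80.258883
  N → positive
  Longitude: 179 + 58.244/60 = 179.970733
  E → positive
Point 6:
  φ: 42.683′ = 0.711383°; total 75.711383
  S → negative
  Longitude: 11.356′ = 0.189267°; total 139.189267
  W → negative

1. 79.56715, -28.78667
2. -73.41420, -157.66632
3. -14.80592, 87.77908
4. -12.63870, 0.30897
5. 80.25888, 179.97073
6. -75.71138, -139.18927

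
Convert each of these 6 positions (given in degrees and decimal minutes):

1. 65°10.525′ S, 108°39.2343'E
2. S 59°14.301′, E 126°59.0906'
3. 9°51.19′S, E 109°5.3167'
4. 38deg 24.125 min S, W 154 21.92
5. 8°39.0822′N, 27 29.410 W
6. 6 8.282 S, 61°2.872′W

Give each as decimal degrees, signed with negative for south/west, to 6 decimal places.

1. -65.175417, 108.653905
2. -59.238350, 126.984843
3. -9.853167, 109.088612
4. -38.402083, -154.365333
5. 8.651370, -27.490167
6. -6.138033, -61.047867

Point 1:
  Lat: 65 + 10.525/60 = 65.1754167
  S → negative
  Longitude: 108 + 39.2343/60 = 108.6539050
  E ⇒ keep positive
Point 2:
  Lat: 59 + 14.301/60 = 59.2383500
  S → negative
  λ: 59.0906′ = 0.984843°; total 126.9848433
  E ⇒ keep positive
Point 3:
  Latitude: 51.19′ = 0.853167°; total 9.8531667
  hemisphere S, so the sign is −
  Lon: 5.3167′ = 0.088612°; total 109.0886117
  E → positive
Point 4:
  Latitude: 38 + 24.125/60 = 38.4020833
  hemisphere S, so the sign is −
  Lon: 21.92′ = 0.365333°; total 154.3653333
  W ⇒ negate
Point 5:
  Latitude: 8 + 39.0822/60 = 8.6513700
  N ⇒ keep positive
  Longitude: 29.41′ = 0.490167°; total 27.4901667
  W → negative
Point 6:
  Lat: 8.282′ = 0.138033°; total 6.1380333
  S → negative
  Lon: 61 + 2.872/60 = 61.0478667
  W ⇒ negate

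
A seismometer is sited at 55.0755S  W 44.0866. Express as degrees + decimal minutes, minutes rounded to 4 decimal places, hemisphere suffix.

55° 4.5300′ S, 44° 5.1960′ W

Latitude: fractional part 0.075500 → 4.530000 minutes
Longitude: 44° + 0.086600 × 60 = 44° 5.196000′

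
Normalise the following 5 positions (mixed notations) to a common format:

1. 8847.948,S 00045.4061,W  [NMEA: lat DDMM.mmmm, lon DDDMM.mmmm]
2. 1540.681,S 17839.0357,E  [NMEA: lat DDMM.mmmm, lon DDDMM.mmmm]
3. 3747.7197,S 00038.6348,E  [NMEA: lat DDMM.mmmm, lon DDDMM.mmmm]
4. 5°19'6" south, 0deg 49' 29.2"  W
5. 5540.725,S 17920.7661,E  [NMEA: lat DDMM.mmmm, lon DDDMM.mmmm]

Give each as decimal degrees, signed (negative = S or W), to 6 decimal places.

1. -88.799133, -0.756768
2. -15.678017, 178.650595
3. -37.795328, 0.643913
4. -5.318333, -0.824778
5. -55.678750, 179.346102

Point 1:
  Latitude: degrees = first 2 digits = 88, minutes = 47.948; 88 + 47.948/60 = 88.7991333
  S ⇒ negate
  λ: split at 3 digits → 000° and 45.4061′; 0 + 45.4061/60 = 0.7567683
  W → negative
Point 2:
  Lat: degrees = first 2 digits = 15, minutes = 40.681; 15 + 40.681/60 = 15.6780167
  hemisphere S, so the sign is −
  Lon: split at 3 digits → 178° and 39.0357′; 178 + 39.0357/60 = 178.6505950
  E ⇒ keep positive
Point 3:
  Latitude: degrees = first 2 digits = 37, minutes = 47.7197; 37 + 47.7197/60 = 37.7953283
  S ⇒ negate
  Lon: split at 3 digits → 000° and 38.6348′; 0 + 38.6348/60 = 0.6439133
  E → positive
Point 4:
  Latitude: 5 + 19/60 + 6/3600 = 5.3183333
  S ⇒ negate
  λ: 49′ + 29.2″ = 49.48667′; 0 + 49.48667/60 = 0.8247778
  W → negative
Point 5:
  Lat: degrees = first 2 digits = 55, minutes = 40.725; 55 + 40.725/60 = 55.6787500
  hemisphere S, so the sign is −
  λ: degrees = first 3 digits = 179, minutes = 20.7661; 179 + 20.7661/60 = 179.3461017
  E → positive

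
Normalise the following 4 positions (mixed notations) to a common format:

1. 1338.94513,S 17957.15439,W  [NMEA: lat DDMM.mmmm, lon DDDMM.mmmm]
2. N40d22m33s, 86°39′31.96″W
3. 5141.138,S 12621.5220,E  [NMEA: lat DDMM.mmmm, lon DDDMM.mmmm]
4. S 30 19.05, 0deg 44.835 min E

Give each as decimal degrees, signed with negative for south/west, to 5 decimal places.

Point 1:
  Lat: split at 2 digits → 13° and 38.94513′; 13 + 38.94513/60 = 13.649086
  S → negative
  λ: degrees = first 3 digits = 179, minutes = 57.15439; 179 + 57.15439/60 = 179.952573
  W ⇒ negate
Point 2:
  Lat: 22′ + 33″ = 22.55000′; 40 + 22.55000/60 = 40.375833
  N ⇒ keep positive
  Lon: 39′ + 31.96″ = 39.53267′; 86 + 39.53267/60 = 86.658878
  W ⇒ negate
Point 3:
  Latitude: degrees = first 2 digits = 51, minutes = 41.138; 51 + 41.138/60 = 51.685633
  S → negative
  Lon: split at 3 digits → 126° and 21.522′; 126 + 21.522/60 = 126.358700
  E ⇒ keep positive
Point 4:
  Latitude: 30 + 19.05/60 = 30.317500
  hemisphere S, so the sign is −
  Lon: 0 + 44.835/60 = 0.747250
  E ⇒ keep positive

1. -13.64909, -179.95257
2. 40.37583, -86.65888
3. -51.68563, 126.35870
4. -30.31750, 0.74725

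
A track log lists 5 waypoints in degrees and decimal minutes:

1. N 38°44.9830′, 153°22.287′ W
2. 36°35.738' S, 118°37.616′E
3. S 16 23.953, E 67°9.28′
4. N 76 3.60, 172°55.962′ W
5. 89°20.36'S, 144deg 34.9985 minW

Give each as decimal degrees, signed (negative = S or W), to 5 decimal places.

Point 1:
  φ: 44.983′ = 0.749717°; total 38.749717
  N ⇒ keep positive
  λ: 153 + 22.287/60 = 153.371450
  W → negative
Point 2:
  Lat: 35.738′ = 0.595633°; total 36.595633
  hemisphere S, so the sign is −
  Longitude: 118 + 37.616/60 = 118.626933
  E → positive
Point 3:
  Latitude: 16 + 23.953/60 = 16.399217
  S → negative
  λ: 67 + 9.28/60 = 67.154667
  E → positive
Point 4:
  Latitude: 3.6′ = 0.060000°; total 76.060000
  N ⇒ keep positive
  Longitude: 172 + 55.962/60 = 172.932700
  hemisphere W, so the sign is −
Point 5:
  φ: 89 + 20.36/60 = 89.339333
  S → negative
  Lon: 34.9985′ = 0.583308°; total 144.583308
  hemisphere W, so the sign is −

1. 38.74972, -153.37145
2. -36.59563, 118.62693
3. -16.39922, 67.15467
4. 76.06000, -172.93270
5. -89.33933, -144.58331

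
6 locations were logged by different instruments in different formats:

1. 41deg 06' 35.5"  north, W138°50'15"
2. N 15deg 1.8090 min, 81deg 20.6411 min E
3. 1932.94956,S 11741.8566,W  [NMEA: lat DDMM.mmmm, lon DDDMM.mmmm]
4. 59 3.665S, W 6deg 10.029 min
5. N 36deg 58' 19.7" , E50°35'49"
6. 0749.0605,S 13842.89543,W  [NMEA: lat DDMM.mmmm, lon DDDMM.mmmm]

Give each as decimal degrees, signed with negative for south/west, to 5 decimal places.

1. 41.10986, -138.83750
2. 15.03015, 81.34402
3. -19.54916, -117.69761
4. -59.06108, -6.16715
5. 36.97214, 50.59694
6. -7.81768, -138.71492

Point 1:
  Lat: 41° + 6/60 + 35.5/3600 = 41 + 0.100000 + 0.009861 = 41.109861
  N ⇒ keep positive
  Longitude: 138 + 50/60 + 15/3600 = 138.837500
  hemisphere W, so the sign is −
Point 2:
  Latitude: 15 + 1.809/60 = 15.030150
  N → positive
  Lon: 81 + 20.6411/60 = 81.344018
  E → positive
Point 3:
  Latitude: degrees = first 2 digits = 19, minutes = 32.94956; 19 + 32.94956/60 = 19.549159
  hemisphere S, so the sign is −
  Lon: split at 3 digits → 117° and 41.8566′; 117 + 41.8566/60 = 117.697610
  W ⇒ negate
Point 4:
  φ: 59 + 3.665/60 = 59.061083
  S → negative
  λ: 6 + 10.029/60 = 6.167150
  W → negative
Point 5:
  φ: 36 + 58/60 + 19.7/3600 = 36.972139
  N → positive
  Longitude: 50° + 35/60 + 49/3600 = 50 + 0.583333 + 0.013611 = 50.596944
  E ⇒ keep positive
Point 6:
  Lat: split at 2 digits → 07° and 49.0605′; 7 + 49.0605/60 = 7.817675
  hemisphere S, so the sign is −
  Longitude: split at 3 digits → 138° and 42.89543′; 138 + 42.89543/60 = 138.714924
  W → negative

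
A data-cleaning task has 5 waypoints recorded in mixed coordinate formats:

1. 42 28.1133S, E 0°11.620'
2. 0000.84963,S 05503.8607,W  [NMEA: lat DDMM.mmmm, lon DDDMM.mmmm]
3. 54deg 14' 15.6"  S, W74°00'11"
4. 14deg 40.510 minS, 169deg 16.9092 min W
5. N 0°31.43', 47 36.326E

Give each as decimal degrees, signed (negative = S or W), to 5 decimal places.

1. -42.46856, 0.19367
2. -0.01416, -55.06435
3. -54.23767, -74.00306
4. -14.67517, -169.28182
5. 0.52383, 47.60543

Point 1:
  Latitude: 42 + 28.1133/60 = 42.468555
  hemisphere S, so the sign is −
  Lon: 0 + 11.62/60 = 0.193667
  E ⇒ keep positive
Point 2:
  Latitude: split at 2 digits → 00° and 0.84963′; 0 + 0.84963/60 = 0.014161
  hemisphere S, so the sign is −
  λ: split at 3 digits → 055° and 3.8607′; 55 + 3.8607/60 = 55.064345
  W → negative
Point 3:
  Latitude: 54° + 14/60 + 15.6/3600 = 54 + 0.233333 + 0.004333 = 54.237667
  S → negative
  Lon: 74 + 0/60 + 11/3600 = 74.003056
  hemisphere W, so the sign is −
Point 4:
  Latitude: 14 + 40.51/60 = 14.675167
  S ⇒ negate
  Longitude: 169 + 16.9092/60 = 169.281820
  hemisphere W, so the sign is −
Point 5:
  φ: 31.43′ = 0.523833°; total 0.523833
  N ⇒ keep positive
  Longitude: 47 + 36.326/60 = 47.605433
  E ⇒ keep positive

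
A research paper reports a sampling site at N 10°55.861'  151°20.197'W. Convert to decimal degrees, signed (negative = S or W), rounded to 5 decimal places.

10.93102, -151.33662

φ: 55.861′ = 0.931017°; total 10.931017
N → positive
Longitude: 20.197′ = 0.336617°; total 151.336617
W → negative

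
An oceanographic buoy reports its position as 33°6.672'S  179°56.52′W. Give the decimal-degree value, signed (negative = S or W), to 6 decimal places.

-33.111200, -179.942000

Latitude: 6.672′ = 0.111200°; total 33.1112000
hemisphere S, so the sign is −
λ: 56.52′ = 0.942000°; total 179.9420000
hemisphere W, so the sign is −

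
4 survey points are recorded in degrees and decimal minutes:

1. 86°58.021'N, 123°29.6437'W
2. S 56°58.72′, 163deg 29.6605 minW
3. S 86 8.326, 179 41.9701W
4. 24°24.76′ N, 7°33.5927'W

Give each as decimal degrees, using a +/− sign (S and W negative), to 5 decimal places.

1. 86.96702, -123.49406
2. -56.97867, -163.49434
3. -86.13877, -179.69950
4. 24.41267, -7.55988

Point 1:
  Lat: 86 + 58.021/60 = 86.967017
  N ⇒ keep positive
  Longitude: 123 + 29.6437/60 = 123.494062
  W ⇒ negate
Point 2:
  Lat: 56 + 58.72/60 = 56.978667
  S → negative
  Lon: 163 + 29.6605/60 = 163.494342
  hemisphere W, so the sign is −
Point 3:
  Lat: 8.326′ = 0.138767°; total 86.138767
  S ⇒ negate
  Longitude: 179 + 41.9701/60 = 179.699502
  W → negative
Point 4:
  Latitude: 24 + 24.76/60 = 24.412667
  N ⇒ keep positive
  λ: 33.5927′ = 0.559878°; total 7.559878
  hemisphere W, so the sign is −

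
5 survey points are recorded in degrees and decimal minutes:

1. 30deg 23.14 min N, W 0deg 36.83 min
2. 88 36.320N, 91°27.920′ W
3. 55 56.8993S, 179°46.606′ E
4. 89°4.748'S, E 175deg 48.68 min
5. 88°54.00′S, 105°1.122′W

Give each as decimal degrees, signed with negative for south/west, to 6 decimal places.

1. 30.385667, -0.613833
2. 88.605333, -91.465333
3. -55.948322, 179.776767
4. -89.079133, 175.811333
5. -88.900000, -105.018700

Point 1:
  Latitude: 30 + 23.14/60 = 30.3856667
  N → positive
  Longitude: 36.83′ = 0.613833°; total 0.6138333
  hemisphere W, so the sign is −
Point 2:
  Latitude: 88 + 36.32/60 = 88.6053333
  N → positive
  λ: 27.92′ = 0.465333°; total 91.4653333
  hemisphere W, so the sign is −
Point 3:
  Lat: 55 + 56.8993/60 = 55.9483217
  S → negative
  Longitude: 179 + 46.606/60 = 179.7767667
  E ⇒ keep positive
Point 4:
  φ: 4.748′ = 0.079133°; total 89.0791333
  hemisphere S, so the sign is −
  Longitude: 48.68′ = 0.811333°; total 175.8113333
  E → positive
Point 5:
  Lat: 88 + 54/60 = 88.9000000
  S → negative
  Longitude: 105 + 1.122/60 = 105.0187000
  W ⇒ negate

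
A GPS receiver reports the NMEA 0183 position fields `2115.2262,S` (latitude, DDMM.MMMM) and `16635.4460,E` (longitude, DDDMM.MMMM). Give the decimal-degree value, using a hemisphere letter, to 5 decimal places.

21.25377° S, 166.59077° E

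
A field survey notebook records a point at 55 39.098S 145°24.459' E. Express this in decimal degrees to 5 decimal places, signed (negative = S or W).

-55.65163, 145.40765

Lat: 55 + 39.098/60 = 55.651633
S ⇒ negate
Lon: 145 + 24.459/60 = 145.407650
E ⇒ keep positive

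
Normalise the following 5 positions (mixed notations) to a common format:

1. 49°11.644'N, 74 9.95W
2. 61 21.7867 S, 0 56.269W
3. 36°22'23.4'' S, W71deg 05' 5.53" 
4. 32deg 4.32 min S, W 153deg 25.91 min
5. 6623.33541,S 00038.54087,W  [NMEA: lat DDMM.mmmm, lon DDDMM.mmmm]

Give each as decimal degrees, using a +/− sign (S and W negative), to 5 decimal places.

Point 1:
  φ: 11.644′ = 0.194067°; total 49.194067
  N → positive
  Lon: 74 + 9.95/60 = 74.165833
  W ⇒ negate
Point 2:
  Latitude: 21.7867′ = 0.363112°; total 61.363112
  S ⇒ negate
  Longitude: 56.269′ = 0.937817°; total 0.937817
  hemisphere W, so the sign is −
Point 3:
  Latitude: 22′ + 23.4″ = 22.39000′; 36 + 22.39000/60 = 36.373167
  hemisphere S, so the sign is −
  λ: 5′ + 5.53″ = 5.09217′; 71 + 5.09217/60 = 71.084869
  hemisphere W, so the sign is −
Point 4:
  Latitude: 4.32′ = 0.072000°; total 32.072000
  hemisphere S, so the sign is −
  Lon: 153 + 25.91/60 = 153.431833
  W → negative
Point 5:
  Latitude: split at 2 digits → 66° and 23.33541′; 66 + 23.33541/60 = 66.388924
  S → negative
  Lon: split at 3 digits → 000° and 38.54087′; 0 + 38.54087/60 = 0.642348
  hemisphere W, so the sign is −

1. 49.19407, -74.16583
2. -61.36311, -0.93782
3. -36.37317, -71.08487
4. -32.07200, -153.43183
5. -66.38892, -0.64235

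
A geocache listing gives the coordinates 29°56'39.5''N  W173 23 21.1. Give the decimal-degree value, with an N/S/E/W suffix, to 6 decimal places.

φ: 56′ + 39.5″ = 56.65833′; 29 + 56.65833/60 = 29.9443056
λ: 23′ + 21.1″ = 23.35167′; 173 + 23.35167/60 = 173.3891944

29.944306° N, 173.389194° W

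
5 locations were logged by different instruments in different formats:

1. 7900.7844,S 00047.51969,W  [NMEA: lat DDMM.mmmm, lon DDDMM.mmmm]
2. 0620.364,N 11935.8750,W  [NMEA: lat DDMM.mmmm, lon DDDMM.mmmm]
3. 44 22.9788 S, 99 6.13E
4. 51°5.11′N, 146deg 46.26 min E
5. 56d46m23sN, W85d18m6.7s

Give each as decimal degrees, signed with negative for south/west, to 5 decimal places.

1. -79.01307, -0.79199
2. 6.33940, -119.59792
3. -44.38298, 99.10217
4. 51.08517, 146.77100
5. 56.77306, -85.30186

Point 1:
  φ: split at 2 digits → 79° and 0.7844′; 79 + 0.7844/60 = 79.013073
  S ⇒ negate
  Longitude: split at 3 digits → 000° and 47.51969′; 0 + 47.51969/60 = 0.791995
  W ⇒ negate
Point 2:
  Lat: split at 2 digits → 06° and 20.364′; 6 + 20.364/60 = 6.339400
  N ⇒ keep positive
  Lon: split at 3 digits → 119° and 35.875′; 119 + 35.875/60 = 119.597917
  hemisphere W, so the sign is −
Point 3:
  Lat: 22.9788′ = 0.382980°; total 44.382980
  S ⇒ negate
  λ: 99 + 6.13/60 = 99.102167
  E ⇒ keep positive
Point 4:
  Lat: 51 + 5.11/60 = 51.085167
  N ⇒ keep positive
  Longitude: 46.26′ = 0.771000°; total 146.771000
  E ⇒ keep positive
Point 5:
  Latitude: 56 + 46/60 + 23/3600 = 56.773056
  N → positive
  Longitude: 85° + 18/60 + 6.7/3600 = 85 + 0.300000 + 0.001861 = 85.301861
  W → negative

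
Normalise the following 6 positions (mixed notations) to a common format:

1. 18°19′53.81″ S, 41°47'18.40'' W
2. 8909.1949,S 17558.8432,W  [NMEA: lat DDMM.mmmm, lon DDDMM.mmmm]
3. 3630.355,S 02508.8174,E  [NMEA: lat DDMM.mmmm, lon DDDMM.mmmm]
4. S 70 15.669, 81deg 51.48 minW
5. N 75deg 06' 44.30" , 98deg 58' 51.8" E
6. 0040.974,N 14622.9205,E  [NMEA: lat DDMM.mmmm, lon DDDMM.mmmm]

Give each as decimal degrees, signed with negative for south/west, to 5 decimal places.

Point 1:
  φ: 18° + 19/60 + 53.81/3600 = 18 + 0.316667 + 0.014947 = 18.331614
  S ⇒ negate
  Longitude: 41 + 47/60 + 18.4/3600 = 41.788444
  W → negative
Point 2:
  Lat: split at 2 digits → 89° and 9.1949′; 89 + 9.1949/60 = 89.153248
  S → negative
  Lon: split at 3 digits → 175° and 58.8432′; 175 + 58.8432/60 = 175.980720
  hemisphere W, so the sign is −
Point 3:
  Latitude: split at 2 digits → 36° and 30.355′; 36 + 30.355/60 = 36.505917
  S ⇒ negate
  Lon: split at 3 digits → 025° and 8.8174′; 25 + 8.8174/60 = 25.146957
  E ⇒ keep positive
Point 4:
  Latitude: 15.669′ = 0.261150°; total 70.261150
  S → negative
  λ: 51.48′ = 0.858000°; total 81.858000
  W → negative
Point 5:
  Latitude: 75 + 6/60 + 44.3/3600 = 75.112306
  N ⇒ keep positive
  λ: 98° + 58/60 + 51.8/3600 = 98 + 0.966667 + 0.014389 = 98.981056
  E ⇒ keep positive
Point 6:
  Latitude: split at 2 digits → 00° and 40.974′; 0 + 40.974/60 = 0.682900
  N ⇒ keep positive
  λ: split at 3 digits → 146° and 22.9205′; 146 + 22.9205/60 = 146.382008
  E ⇒ keep positive

1. -18.33161, -41.78844
2. -89.15325, -175.98072
3. -36.50592, 25.14696
4. -70.26115, -81.85800
5. 75.11231, 98.98106
6. 0.68290, 146.38201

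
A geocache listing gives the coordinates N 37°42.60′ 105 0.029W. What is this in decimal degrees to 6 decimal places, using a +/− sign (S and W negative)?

37.710000, -105.000483

Latitude: 37 + 42.6/60 = 37.7100000
N ⇒ keep positive
Longitude: 0.029′ = 0.000483°; total 105.0004833
W → negative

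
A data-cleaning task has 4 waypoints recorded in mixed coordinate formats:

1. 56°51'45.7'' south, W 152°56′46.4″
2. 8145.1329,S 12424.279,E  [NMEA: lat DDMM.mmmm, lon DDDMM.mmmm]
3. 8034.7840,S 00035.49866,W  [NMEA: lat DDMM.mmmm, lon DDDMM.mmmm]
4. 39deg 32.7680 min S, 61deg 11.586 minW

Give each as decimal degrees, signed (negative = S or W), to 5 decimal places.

Point 1:
  φ: 56° + 51/60 + 45.7/3600 = 56 + 0.850000 + 0.012694 = 56.862694
  S → negative
  λ: 152° + 56/60 + 46.4/3600 = 152 + 0.933333 + 0.012889 = 152.946222
  W → negative
Point 2:
  Lat: split at 2 digits → 81° and 45.1329′; 81 + 45.1329/60 = 81.752215
  S ⇒ negate
  λ: split at 3 digits → 124° and 24.279′; 124 + 24.279/60 = 124.404650
  E ⇒ keep positive
Point 3:
  Lat: degrees = first 2 digits = 80, minutes = 34.784; 80 + 34.784/60 = 80.579733
  S ⇒ negate
  Longitude: degrees = first 3 digits = 0, minutes = 35.49866; 0 + 35.49866/60 = 0.591644
  hemisphere W, so the sign is −
Point 4:
  Lat: 39 + 32.768/60 = 39.546133
  S → negative
  Longitude: 61 + 11.586/60 = 61.193100
  W ⇒ negate

1. -56.86269, -152.94622
2. -81.75222, 124.40465
3. -80.57973, -0.59164
4. -39.54613, -61.19310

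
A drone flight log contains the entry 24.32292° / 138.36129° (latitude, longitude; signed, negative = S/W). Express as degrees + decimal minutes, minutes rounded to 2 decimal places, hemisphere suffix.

24° 19.38′ N, 138° 21.68′ E

Lat: minutes = (24.322920 − 24) × 60 = 19.3752
Longitude: 138° + 0.361290 × 60 = 138° 21.6774′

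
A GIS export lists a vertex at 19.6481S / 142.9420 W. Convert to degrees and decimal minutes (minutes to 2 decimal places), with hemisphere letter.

Lat: fractional part 0.648100 → 38.8860 minutes
Longitude: minutes = (142.942000 − 142) × 60 = 56.5200

19° 38.89′ S, 142° 56.52′ W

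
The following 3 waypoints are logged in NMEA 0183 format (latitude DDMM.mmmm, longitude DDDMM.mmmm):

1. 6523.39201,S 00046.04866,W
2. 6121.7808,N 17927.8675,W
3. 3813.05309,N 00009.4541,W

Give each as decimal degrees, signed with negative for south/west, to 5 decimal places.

1. -65.38987, -0.76748
2. 61.36301, -179.46446
3. 38.21755, -0.15757

Point 1:
  Latitude: split at 2 digits → 65° and 23.39201′; 65 + 23.39201/60 = 65.389867
  hemisphere S, so the sign is −
  λ: split at 3 digits → 000° and 46.04866′; 0 + 46.04866/60 = 0.767478
  W → negative
Point 2:
  φ: degrees = first 2 digits = 61, minutes = 21.7808; 61 + 21.7808/60 = 61.363013
  N → positive
  Longitude: degrees = first 3 digits = 179, minutes = 27.8675; 179 + 27.8675/60 = 179.464458
  hemisphere W, so the sign is −
Point 3:
  Lat: split at 2 digits → 38° and 13.05309′; 38 + 13.05309/60 = 38.217552
  N → positive
  Longitude: degrees = first 3 digits = 0, minutes = 9.4541; 0 + 9.4541/60 = 0.157568
  W → negative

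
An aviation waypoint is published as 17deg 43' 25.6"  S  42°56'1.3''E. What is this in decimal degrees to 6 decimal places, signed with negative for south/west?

-17.723778, 42.933694

Latitude: 17° + 43/60 + 25.6/3600 = 17 + 0.716667 + 0.007111 = 17.7237778
S ⇒ negate
Longitude: 42° + 56/60 + 1.3/3600 = 42 + 0.933333 + 0.000361 = 42.9336944
E ⇒ keep positive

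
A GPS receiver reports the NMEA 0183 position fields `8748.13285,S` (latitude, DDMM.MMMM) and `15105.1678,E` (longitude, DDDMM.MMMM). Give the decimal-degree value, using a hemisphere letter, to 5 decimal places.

87.80221° S, 151.08613° E

Latitude: degrees = first 2 digits = 87, minutes = 48.13285; 87 + 48.13285/60 = 87.802214
Lon: degrees = first 3 digits = 151, minutes = 5.1678; 151 + 5.1678/60 = 151.086130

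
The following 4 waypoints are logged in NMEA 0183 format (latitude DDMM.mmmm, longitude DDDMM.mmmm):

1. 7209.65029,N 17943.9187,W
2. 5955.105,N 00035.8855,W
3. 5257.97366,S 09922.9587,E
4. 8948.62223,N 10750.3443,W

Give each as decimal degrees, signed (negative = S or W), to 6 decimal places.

Point 1:
  Lat: split at 2 digits → 72° and 9.65029′; 72 + 9.65029/60 = 72.1608382
  N ⇒ keep positive
  Lon: split at 3 digits → 179° and 43.9187′; 179 + 43.9187/60 = 179.7319783
  W → negative
Point 2:
  φ: split at 2 digits → 59° and 55.105′; 59 + 55.105/60 = 59.9184167
  N → positive
  λ: degrees = first 3 digits = 0, minutes = 35.8855; 0 + 35.8855/60 = 0.5980917
  hemisphere W, so the sign is −
Point 3:
  φ: degrees = first 2 digits = 52, minutes = 57.97366; 52 + 57.97366/60 = 52.9662277
  S → negative
  Lon: degrees = first 3 digits = 99, minutes = 22.9587; 99 + 22.9587/60 = 99.3826450
  E ⇒ keep positive
Point 4:
  Latitude: split at 2 digits → 89° and 48.62223′; 89 + 48.62223/60 = 89.8103705
  N ⇒ keep positive
  λ: split at 3 digits → 107° and 50.3443′; 107 + 50.3443/60 = 107.8390717
  W ⇒ negate

1. 72.160838, -179.731978
2. 59.918417, -0.598092
3. -52.966228, 99.382645
4. 89.810371, -107.839072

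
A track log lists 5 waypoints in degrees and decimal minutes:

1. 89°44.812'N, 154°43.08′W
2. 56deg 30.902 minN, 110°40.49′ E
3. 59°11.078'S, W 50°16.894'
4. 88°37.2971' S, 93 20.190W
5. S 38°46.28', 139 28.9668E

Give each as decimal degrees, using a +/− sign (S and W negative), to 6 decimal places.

Point 1:
  Latitude: 44.812′ = 0.746867°; total 89.7468667
  N ⇒ keep positive
  λ: 154 + 43.08/60 = 154.7180000
  W → negative
Point 2:
  φ: 30.902′ = 0.515033°; total 56.5150333
  N → positive
  Lon: 110 + 40.49/60 = 110.6748333
  E ⇒ keep positive
Point 3:
  Latitude: 11.078′ = 0.184633°; total 59.1846333
  S → negative
  Longitude: 50 + 16.894/60 = 50.2815667
  hemisphere W, so the sign is −
Point 4:
  Latitude: 88 + 37.2971/60 = 88.6216183
  hemisphere S, so the sign is −
  Longitude: 93 + 20.19/60 = 93.3365000
  W ⇒ negate
Point 5:
  Latitude: 46.28′ = 0.771333°; total 38.7713333
  S ⇒ negate
  λ: 28.9668′ = 0.482780°; total 139.4827800
  E → positive

1. 89.746867, -154.718000
2. 56.515033, 110.674833
3. -59.184633, -50.281567
4. -88.621618, -93.336500
5. -38.771333, 139.482780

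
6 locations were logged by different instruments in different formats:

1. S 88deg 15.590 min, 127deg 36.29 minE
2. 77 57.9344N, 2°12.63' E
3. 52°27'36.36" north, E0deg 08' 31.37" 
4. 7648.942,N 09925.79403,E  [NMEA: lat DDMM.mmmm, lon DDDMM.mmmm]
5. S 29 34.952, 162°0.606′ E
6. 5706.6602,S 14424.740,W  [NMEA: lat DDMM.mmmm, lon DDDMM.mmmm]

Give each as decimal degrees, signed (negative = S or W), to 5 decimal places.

Point 1:
  φ: 88 + 15.59/60 = 88.259833
  S ⇒ negate
  λ: 36.29′ = 0.604833°; total 127.604833
  E ⇒ keep positive
Point 2:
  Latitude: 57.9344′ = 0.965573°; total 77.965573
  N → positive
  λ: 12.63′ = 0.210500°; total 2.210500
  E ⇒ keep positive
Point 3:
  φ: 52° + 27/60 + 36.36/3600 = 52 + 0.450000 + 0.010100 = 52.460100
  N ⇒ keep positive
  λ: 0° + 8/60 + 31.37/3600 = 0 + 0.133333 + 0.008714 = 0.142047
  E → positive
Point 4:
  φ: degrees = first 2 digits = 76, minutes = 48.942; 76 + 48.942/60 = 76.815700
  N ⇒ keep positive
  Lon: split at 3 digits → 099° and 25.79403′; 99 + 25.79403/60 = 99.429901
  E ⇒ keep positive
Point 5:
  Lat: 29 + 34.952/60 = 29.582533
  hemisphere S, so the sign is −
  λ: 162 + 0.606/60 = 162.010100
  E ⇒ keep positive
Point 6:
  Latitude: split at 2 digits → 57° and 6.6602′; 57 + 6.6602/60 = 57.111003
  S ⇒ negate
  λ: degrees = first 3 digits = 144, minutes = 24.74; 144 + 24.74/60 = 144.412333
  W ⇒ negate

1. -88.25983, 127.60483
2. 77.96557, 2.21050
3. 52.46010, 0.14205
4. 76.81570, 99.42990
5. -29.58253, 162.01010
6. -57.11100, -144.41233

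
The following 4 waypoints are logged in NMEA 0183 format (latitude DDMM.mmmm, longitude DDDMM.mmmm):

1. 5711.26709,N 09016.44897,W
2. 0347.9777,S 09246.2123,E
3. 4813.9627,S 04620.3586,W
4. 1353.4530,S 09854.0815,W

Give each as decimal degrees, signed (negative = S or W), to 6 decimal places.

1. 57.187785, -90.274150
2. -3.799628, 92.770205
3. -48.232712, -46.339310
4. -13.890883, -98.901358

Point 1:
  φ: degrees = first 2 digits = 57, minutes = 11.26709; 57 + 11.26709/60 = 57.1877848
  N ⇒ keep positive
  λ: split at 3 digits → 090° and 16.44897′; 90 + 16.44897/60 = 90.2741495
  W → negative
Point 2:
  φ: degrees = first 2 digits = 3, minutes = 47.9777; 3 + 47.9777/60 = 3.7996283
  hemisphere S, so the sign is −
  Longitude: degrees = first 3 digits = 92, minutes = 46.2123; 92 + 46.2123/60 = 92.7702050
  E ⇒ keep positive
Point 3:
  Lat: split at 2 digits → 48° and 13.9627′; 48 + 13.9627/60 = 48.2327117
  S → negative
  Lon: split at 3 digits → 046° and 20.3586′; 46 + 20.3586/60 = 46.3393100
  W ⇒ negate
Point 4:
  Lat: degrees = first 2 digits = 13, minutes = 53.453; 13 + 53.453/60 = 13.8908833
  S → negative
  Lon: degrees = first 3 digits = 98, minutes = 54.0815; 98 + 54.0815/60 = 98.9013583
  W → negative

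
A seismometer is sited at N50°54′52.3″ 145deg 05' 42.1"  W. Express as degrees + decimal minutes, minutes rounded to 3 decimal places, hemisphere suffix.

50° 54.872′ N, 145° 5.702′ W

Lat: seconds/60 = 0.87167; minutes = 54 + 0.87167 = 54.87167
Lon: seconds/60 = 0.70167; minutes = 5 + 0.70167 = 5.70167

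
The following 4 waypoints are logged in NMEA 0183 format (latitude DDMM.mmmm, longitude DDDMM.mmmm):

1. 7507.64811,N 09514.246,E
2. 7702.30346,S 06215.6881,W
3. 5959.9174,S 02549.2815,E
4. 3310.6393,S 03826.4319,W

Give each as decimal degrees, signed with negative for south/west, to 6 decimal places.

1. 75.127469, 95.237433
2. -77.038391, -62.261468
3. -59.998623, 25.821358
4. -33.177322, -38.440532

Point 1:
  Lat: split at 2 digits → 75° and 7.64811′; 75 + 7.64811/60 = 75.1274685
  N ⇒ keep positive
  Lon: degrees = first 3 digits = 95, minutes = 14.246; 95 + 14.246/60 = 95.2374333
  E → positive
Point 2:
  Latitude: degrees = first 2 digits = 77, minutes = 2.30346; 77 + 2.30346/60 = 77.0383910
  hemisphere S, so the sign is −
  Lon: degrees = first 3 digits = 62, minutes = 15.6881; 62 + 15.6881/60 = 62.2614683
  W → negative
Point 3:
  Lat: split at 2 digits → 59° and 59.9174′; 59 + 59.9174/60 = 59.9986233
  S ⇒ negate
  Lon: split at 3 digits → 025° and 49.2815′; 25 + 49.2815/60 = 25.8213583
  E ⇒ keep positive
Point 4:
  Latitude: degrees = first 2 digits = 33, minutes = 10.6393; 33 + 10.6393/60 = 33.1773217
  S → negative
  λ: split at 3 digits → 038° and 26.4319′; 38 + 26.4319/60 = 38.4405317
  W ⇒ negate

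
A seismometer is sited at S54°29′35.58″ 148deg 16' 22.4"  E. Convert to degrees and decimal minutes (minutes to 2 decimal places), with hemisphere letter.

54° 29.59′ S, 148° 16.37′ E

φ: 29 + 35.58/60 = 29.5930′
λ: seconds/60 = 0.37333; minutes = 16 + 0.37333 = 16.3733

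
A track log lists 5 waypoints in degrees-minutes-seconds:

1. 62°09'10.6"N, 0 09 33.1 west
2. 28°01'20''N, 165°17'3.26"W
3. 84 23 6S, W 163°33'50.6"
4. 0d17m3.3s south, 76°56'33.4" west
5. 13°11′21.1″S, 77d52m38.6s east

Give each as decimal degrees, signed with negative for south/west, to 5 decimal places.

1. 62.15294, -0.15919
2. 28.02222, -165.28424
3. -84.38500, -163.56406
4. -0.28425, -76.94261
5. -13.18919, 77.87739

Point 1:
  Lat: 9′ + 10.6″ = 9.17667′; 62 + 9.17667/60 = 62.152944
  N ⇒ keep positive
  Longitude: 9′ + 33.1″ = 9.55167′; 0 + 9.55167/60 = 0.159194
  W → negative
Point 2:
  Lat: 28° + 1/60 + 20/3600 = 28 + 0.016667 + 0.005556 = 28.022222
  N ⇒ keep positive
  Lon: 165° + 17/60 + 3.26/3600 = 165 + 0.283333 + 0.000906 = 165.284239
  W → negative
Point 3:
  Lat: 23′ + 6″ = 23.10000′; 84 + 23.10000/60 = 84.385000
  hemisphere S, so the sign is −
  λ: 33′ + 50.6″ = 33.84333′; 163 + 33.84333/60 = 163.564056
  hemisphere W, so the sign is −
Point 4:
  φ: 0 + 17/60 + 3.3/3600 = 0.284250
  S → negative
  Lon: 76 + 56/60 + 33.4/3600 = 76.942611
  hemisphere W, so the sign is −
Point 5:
  φ: 13° + 11/60 + 21.1/3600 = 13 + 0.183333 + 0.005861 = 13.189194
  S → negative
  Lon: 52′ + 38.6″ = 52.64333′; 77 + 52.64333/60 = 77.877389
  E ⇒ keep positive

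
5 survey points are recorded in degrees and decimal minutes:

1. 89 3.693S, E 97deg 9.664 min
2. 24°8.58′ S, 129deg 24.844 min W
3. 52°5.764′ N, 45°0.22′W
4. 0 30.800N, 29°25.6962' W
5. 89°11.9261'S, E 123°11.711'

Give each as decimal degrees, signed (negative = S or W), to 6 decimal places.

1. -89.061550, 97.161067
2. -24.143000, -129.414067
3. 52.096067, -45.003667
4. 0.513333, -29.428270
5. -89.198768, 123.195183

Point 1:
  Lat: 89 + 3.693/60 = 89.0615500
  hemisphere S, so the sign is −
  Longitude: 97 + 9.664/60 = 97.1610667
  E → positive
Point 2:
  φ: 24 + 8.58/60 = 24.1430000
  S ⇒ negate
  λ: 129 + 24.844/60 = 129.4140667
  W ⇒ negate
Point 3:
  Latitude: 52 + 5.764/60 = 52.0960667
  N → positive
  Longitude: 45 + 0.22/60 = 45.0036667
  W ⇒ negate
Point 4:
  Lat: 0 + 30.8/60 = 0.5133333
  N → positive
  Longitude: 25.6962′ = 0.428270°; total 29.4282700
  W → negative
Point 5:
  φ: 89 + 11.9261/60 = 89.1987683
  S ⇒ negate
  Lon: 123 + 11.711/60 = 123.1951833
  E ⇒ keep positive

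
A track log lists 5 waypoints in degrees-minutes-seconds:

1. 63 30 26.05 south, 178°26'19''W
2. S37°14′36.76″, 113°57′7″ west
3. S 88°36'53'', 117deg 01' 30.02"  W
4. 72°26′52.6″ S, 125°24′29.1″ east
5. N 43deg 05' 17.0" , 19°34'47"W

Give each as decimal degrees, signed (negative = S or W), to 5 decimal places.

Point 1:
  Lat: 63 + 30/60 + 26.05/3600 = 63.507236
  S → negative
  Longitude: 26′ + 19″ = 26.31667′; 178 + 26.31667/60 = 178.438611
  hemisphere W, so the sign is −
Point 2:
  Lat: 14′ + 36.76″ = 14.61267′; 37 + 14.61267/60 = 37.243544
  S ⇒ negate
  λ: 113° + 57/60 + 7/3600 = 113 + 0.950000 + 0.001944 = 113.951944
  W → negative
Point 3:
  φ: 88 + 36/60 + 53/3600 = 88.614722
  S ⇒ negate
  λ: 117° + 1/60 + 30.02/3600 = 117 + 0.016667 + 0.008339 = 117.025006
  W → negative
Point 4:
  φ: 72 + 26/60 + 52.6/3600 = 72.447944
  S → negative
  Longitude: 125 + 24/60 + 29.1/3600 = 125.408083
  E ⇒ keep positive
Point 5:
  Lat: 43 + 5/60 + 17/3600 = 43.088056
  N → positive
  λ: 34′ + 47″ = 34.78333′; 19 + 34.78333/60 = 19.579722
  W → negative

1. -63.50724, -178.43861
2. -37.24354, -113.95194
3. -88.61472, -117.02501
4. -72.44794, 125.40808
5. 43.08806, -19.57972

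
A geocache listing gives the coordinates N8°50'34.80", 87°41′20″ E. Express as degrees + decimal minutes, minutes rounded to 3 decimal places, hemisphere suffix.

8° 50.580′ N, 87° 41.333′ E

Latitude: seconds/60 = 0.58000; minutes = 50 + 0.58000 = 50.58000
λ: 41 + 20/60 = 41.33333′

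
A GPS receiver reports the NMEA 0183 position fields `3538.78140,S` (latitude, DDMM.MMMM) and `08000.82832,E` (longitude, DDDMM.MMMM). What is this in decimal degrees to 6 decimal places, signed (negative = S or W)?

-35.646357, 80.013805

Latitude: split at 2 digits → 35° and 38.7814′; 35 + 38.7814/60 = 35.6463567
S ⇒ negate
λ: split at 3 digits → 080° and 0.82832′; 80 + 0.82832/60 = 80.0138053
E → positive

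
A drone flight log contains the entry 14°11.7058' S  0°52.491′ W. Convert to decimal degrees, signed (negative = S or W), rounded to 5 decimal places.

-14.19510, -0.87485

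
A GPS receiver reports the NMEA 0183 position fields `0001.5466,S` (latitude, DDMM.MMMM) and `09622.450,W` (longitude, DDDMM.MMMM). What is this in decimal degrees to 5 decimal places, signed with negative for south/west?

-0.02578, -96.37417

φ: split at 2 digits → 00° and 1.5466′; 0 + 1.5466/60 = 0.025777
hemisphere S, so the sign is −
Longitude: degrees = first 3 digits = 96, minutes = 22.45; 96 + 22.45/60 = 96.374167
hemisphere W, so the sign is −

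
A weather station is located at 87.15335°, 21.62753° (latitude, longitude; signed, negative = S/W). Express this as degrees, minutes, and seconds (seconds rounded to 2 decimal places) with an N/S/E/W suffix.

Latitude: 0.153350 × 60 = 9.20100′ → 9′, remainder × 60 = 12.0600″
Lon: 0.627530 × 60 = 37.65180′ → 37′, remainder × 60 = 39.1080″

87°09′12.06″ N, 21°37′39.11″ E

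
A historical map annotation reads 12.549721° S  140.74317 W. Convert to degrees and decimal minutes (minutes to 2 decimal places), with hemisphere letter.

12° 32.98′ S, 140° 44.59′ W

φ: minutes = (12.549721 − 12) × 60 = 32.9833
Longitude: 140° + 0.743170 × 60 = 140° 44.5902′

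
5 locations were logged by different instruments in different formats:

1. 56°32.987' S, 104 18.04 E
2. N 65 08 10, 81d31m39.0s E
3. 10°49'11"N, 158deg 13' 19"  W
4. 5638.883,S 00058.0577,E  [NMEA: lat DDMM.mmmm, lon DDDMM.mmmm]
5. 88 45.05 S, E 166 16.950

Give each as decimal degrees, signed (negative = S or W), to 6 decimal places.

1. -56.549783, 104.300667
2. 65.136111, 81.527500
3. 10.819722, -158.221944
4. -56.648050, 0.967628
5. -88.750833, 166.282500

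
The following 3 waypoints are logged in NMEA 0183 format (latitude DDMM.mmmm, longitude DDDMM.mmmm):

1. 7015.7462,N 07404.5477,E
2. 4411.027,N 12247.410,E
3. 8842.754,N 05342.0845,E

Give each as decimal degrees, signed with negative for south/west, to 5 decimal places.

1. 70.26244, 74.07580
2. 44.18378, 122.79017
3. 88.71257, 53.70141

Point 1:
  Lat: split at 2 digits → 70° and 15.7462′; 70 + 15.7462/60 = 70.262437
  N → positive
  Lon: degrees = first 3 digits = 74, minutes = 4.5477; 74 + 4.5477/60 = 74.075795
  E ⇒ keep positive
Point 2:
  Latitude: degrees = first 2 digits = 44, minutes = 11.027; 44 + 11.027/60 = 44.183783
  N → positive
  Lon: split at 3 digits → 122° and 47.41′; 122 + 47.41/60 = 122.790167
  E → positive
Point 3:
  φ: degrees = first 2 digits = 88, minutes = 42.754; 88 + 42.754/60 = 88.712567
  N → positive
  Longitude: degrees = first 3 digits = 53, minutes = 42.0845; 53 + 42.0845/60 = 53.701408
  E → positive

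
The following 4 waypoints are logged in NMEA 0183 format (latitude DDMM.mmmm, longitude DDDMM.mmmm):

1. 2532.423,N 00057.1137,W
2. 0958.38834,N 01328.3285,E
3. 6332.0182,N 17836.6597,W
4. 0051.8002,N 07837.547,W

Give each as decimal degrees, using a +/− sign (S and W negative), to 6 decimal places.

1. 25.540383, -0.951895
2. 9.973139, 13.472142
3. 63.533637, -178.610995
4. 0.863337, -78.625783

Point 1:
  Lat: degrees = first 2 digits = 25, minutes = 32.423; 25 + 32.423/60 = 25.5403833
  N → positive
  λ: split at 3 digits → 000° and 57.1137′; 0 + 57.1137/60 = 0.9518950
  W → negative
Point 2:
  φ: degrees = first 2 digits = 9, minutes = 58.38834; 9 + 58.38834/60 = 9.9731390
  N ⇒ keep positive
  λ: split at 3 digits → 013° and 28.3285′; 13 + 28.3285/60 = 13.4721417
  E → positive
Point 3:
  φ: split at 2 digits → 63° and 32.0182′; 63 + 32.0182/60 = 63.5336367
  N ⇒ keep positive
  Longitude: split at 3 digits → 178° and 36.6597′; 178 + 36.6597/60 = 178.6109950
  W → negative
Point 4:
  Latitude: split at 2 digits → 00° and 51.8002′; 0 + 51.8002/60 = 0.8633367
  N → positive
  Lon: degrees = first 3 digits = 78, minutes = 37.547; 78 + 37.547/60 = 78.6257833
  hemisphere W, so the sign is −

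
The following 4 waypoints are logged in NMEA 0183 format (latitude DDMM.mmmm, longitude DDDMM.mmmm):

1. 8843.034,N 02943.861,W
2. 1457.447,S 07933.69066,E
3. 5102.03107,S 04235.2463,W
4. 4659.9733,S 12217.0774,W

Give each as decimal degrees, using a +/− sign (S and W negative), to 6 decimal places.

Point 1:
  Lat: split at 2 digits → 88° and 43.034′; 88 + 43.034/60 = 88.7172333
  N → positive
  Lon: degrees = first 3 digits = 29, minutes = 43.861; 29 + 43.861/60 = 29.7310167
  W ⇒ negate
Point 2:
  φ: degrees = first 2 digits = 14, minutes = 57.447; 14 + 57.447/60 = 14.9574500
  S → negative
  Longitude: split at 3 digits → 079° and 33.69066′; 79 + 33.69066/60 = 79.5615110
  E → positive
Point 3:
  Lat: split at 2 digits → 51° and 2.03107′; 51 + 2.03107/60 = 51.0338512
  S ⇒ negate
  Longitude: degrees = first 3 digits = 42, minutes = 35.2463; 42 + 35.2463/60 = 42.5874383
  W ⇒ negate
Point 4:
  Latitude: degrees = first 2 digits = 46, minutes = 59.9733; 46 + 59.9733/60 = 46.9995550
  S → negative
  Lon: degrees = first 3 digits = 122, minutes = 17.0774; 122 + 17.0774/60 = 122.2846233
  W ⇒ negate

1. 88.717233, -29.731017
2. -14.957450, 79.561511
3. -51.033851, -42.587438
4. -46.999555, -122.284623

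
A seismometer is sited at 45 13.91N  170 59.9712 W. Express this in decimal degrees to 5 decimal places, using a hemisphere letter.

Lat: 13.91′ = 0.231833°; total 45.231833
Lon: 170 + 59.9712/60 = 170.999520

45.23183° N, 170.99952° W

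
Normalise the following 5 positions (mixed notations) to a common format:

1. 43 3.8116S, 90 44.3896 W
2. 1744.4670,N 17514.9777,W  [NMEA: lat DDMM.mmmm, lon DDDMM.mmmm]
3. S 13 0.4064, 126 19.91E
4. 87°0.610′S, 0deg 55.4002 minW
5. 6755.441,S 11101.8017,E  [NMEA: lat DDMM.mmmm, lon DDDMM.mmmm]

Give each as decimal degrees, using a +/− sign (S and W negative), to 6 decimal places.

Point 1:
  φ: 3.8116′ = 0.063527°; total 43.0635267
  S → negative
  Lon: 44.3896′ = 0.739827°; total 90.7398267
  hemisphere W, so the sign is −
Point 2:
  φ: degrees = first 2 digits = 17, minutes = 44.467; 17 + 44.467/60 = 17.7411167
  N → positive
  λ: degrees = first 3 digits = 175, minutes = 14.9777; 175 + 14.9777/60 = 175.2496283
  W ⇒ negate
Point 3:
  Latitude: 0.4064′ = 0.006773°; total 13.0067733
  hemisphere S, so the sign is −
  Lon: 19.91′ = 0.331833°; total 126.3318333
  E ⇒ keep positive
Point 4:
  φ: 0.61′ = 0.010167°; total 87.0101667
  S ⇒ negate
  Longitude: 0 + 55.4002/60 = 0.9233367
  hemisphere W, so the sign is −
Point 5:
  Lat: split at 2 digits → 67° and 55.441′; 67 + 55.441/60 = 67.9240167
  S ⇒ negate
  Lon: split at 3 digits → 111° and 1.8017′; 111 + 1.8017/60 = 111.0300283
  E ⇒ keep positive

1. -43.063527, -90.739827
2. 17.741117, -175.249628
3. -13.006773, 126.331833
4. -87.010167, -0.923337
5. -67.924017, 111.030028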